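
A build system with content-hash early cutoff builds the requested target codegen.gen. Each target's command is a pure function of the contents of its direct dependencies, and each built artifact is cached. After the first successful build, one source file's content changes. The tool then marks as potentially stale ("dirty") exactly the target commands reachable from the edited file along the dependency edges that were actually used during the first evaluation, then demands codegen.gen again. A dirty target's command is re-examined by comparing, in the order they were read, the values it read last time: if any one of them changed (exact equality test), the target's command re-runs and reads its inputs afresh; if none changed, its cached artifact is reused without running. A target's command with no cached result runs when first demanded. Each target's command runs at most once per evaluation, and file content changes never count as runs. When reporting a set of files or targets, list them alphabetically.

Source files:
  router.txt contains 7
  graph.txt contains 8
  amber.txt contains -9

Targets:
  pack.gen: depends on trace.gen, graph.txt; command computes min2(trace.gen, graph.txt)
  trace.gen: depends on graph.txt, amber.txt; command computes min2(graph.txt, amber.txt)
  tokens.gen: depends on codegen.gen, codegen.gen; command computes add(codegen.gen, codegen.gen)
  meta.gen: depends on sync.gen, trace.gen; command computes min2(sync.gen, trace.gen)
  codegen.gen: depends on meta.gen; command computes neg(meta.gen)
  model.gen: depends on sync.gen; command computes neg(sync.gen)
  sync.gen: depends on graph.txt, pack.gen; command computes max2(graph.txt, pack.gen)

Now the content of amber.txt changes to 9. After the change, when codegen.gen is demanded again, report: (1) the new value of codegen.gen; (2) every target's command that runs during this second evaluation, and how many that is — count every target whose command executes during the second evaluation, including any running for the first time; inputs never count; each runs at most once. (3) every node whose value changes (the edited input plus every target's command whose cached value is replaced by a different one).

New value of codegen.gen: -8.
Target commands that run: codegen.gen, meta.gen, pack.gen, sync.gen, trace.gen — 5 in total.
Values that change: amber.txt, codegen.gen, meta.gen, pack.gen, trace.gen.

First evaluation (everything demanded from the output):
  trace.gen = min2(8, -9) = -9
  pack.gen = min2(-9, 8) = -9
  sync.gen = max2(8, -9) = 8
  meta.gen = min2(8, -9) = -9
  codegen.gen = neg(-9) = 9

Propagation after the edit:
  trace.gen: runs — amber.txt -9->9; result 8.
  pack.gen: runs — trace.gen -9->8; result 8.
  sync.gen: runs — pack.gen -9->8; result 8 (same value as before).
  meta.gen: runs — trace.gen -9->8; result 8.
  codegen.gen: runs — meta.gen -9->8; result -8.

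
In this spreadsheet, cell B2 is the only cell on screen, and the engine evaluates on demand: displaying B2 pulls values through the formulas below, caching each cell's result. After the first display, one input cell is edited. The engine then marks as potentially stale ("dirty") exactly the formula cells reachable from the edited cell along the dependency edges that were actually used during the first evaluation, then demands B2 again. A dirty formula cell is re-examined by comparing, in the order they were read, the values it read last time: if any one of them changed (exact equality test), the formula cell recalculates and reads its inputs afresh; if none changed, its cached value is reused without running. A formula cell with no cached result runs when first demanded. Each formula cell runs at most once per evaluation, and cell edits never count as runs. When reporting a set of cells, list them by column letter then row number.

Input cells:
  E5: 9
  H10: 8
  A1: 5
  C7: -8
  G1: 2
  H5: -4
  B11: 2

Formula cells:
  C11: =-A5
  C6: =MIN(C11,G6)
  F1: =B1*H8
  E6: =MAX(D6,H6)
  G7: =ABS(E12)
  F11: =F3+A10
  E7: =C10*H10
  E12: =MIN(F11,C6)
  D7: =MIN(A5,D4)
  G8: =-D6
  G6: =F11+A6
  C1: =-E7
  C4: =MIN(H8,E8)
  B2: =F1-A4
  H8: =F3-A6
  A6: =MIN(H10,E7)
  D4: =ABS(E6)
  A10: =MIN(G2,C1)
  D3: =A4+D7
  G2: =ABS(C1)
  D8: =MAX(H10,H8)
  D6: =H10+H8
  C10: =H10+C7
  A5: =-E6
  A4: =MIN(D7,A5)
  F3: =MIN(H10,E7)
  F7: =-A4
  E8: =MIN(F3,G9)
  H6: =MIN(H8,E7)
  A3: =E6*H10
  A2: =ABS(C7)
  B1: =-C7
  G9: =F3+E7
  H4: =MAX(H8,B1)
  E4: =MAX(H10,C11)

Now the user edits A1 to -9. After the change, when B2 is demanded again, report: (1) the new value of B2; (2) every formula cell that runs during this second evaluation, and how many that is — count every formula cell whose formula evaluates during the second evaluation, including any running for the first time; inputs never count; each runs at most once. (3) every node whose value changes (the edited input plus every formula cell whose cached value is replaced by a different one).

B2 now evaluates to 8.
Run set: none (0 run).
Changed values: A1.
The important point: nothing the output needs ever reads A1, so the edit is invisible to it.

Initial pass — values computed on the first demand:
  B1 = -(-8) = 8
  C10 = 8 + -8 = 0
  E7 = 0 * 8 = 0
  A6 = MIN(8, 0) = 0
  F3 = MIN(8, 0) = 0
  H8 = 0 - 0 = 0
  D6 = 8 + 0 = 8
  F1 = 8 * 0 = 0
  H6 = MIN(0, 0) = 0
  E6 = MAX(8, 0) = 8
  A5 = -(8) = -8
  D4 = ABS(8) = 8
  D7 = MIN(-8, 8) = -8
  A4 = MIN(-8, -8) = -8
  B2 = 0 - -8 = 8

Second demand — change propagation:
  no demanded computation ever read A1, so the edit dirties nothing and nothing runs.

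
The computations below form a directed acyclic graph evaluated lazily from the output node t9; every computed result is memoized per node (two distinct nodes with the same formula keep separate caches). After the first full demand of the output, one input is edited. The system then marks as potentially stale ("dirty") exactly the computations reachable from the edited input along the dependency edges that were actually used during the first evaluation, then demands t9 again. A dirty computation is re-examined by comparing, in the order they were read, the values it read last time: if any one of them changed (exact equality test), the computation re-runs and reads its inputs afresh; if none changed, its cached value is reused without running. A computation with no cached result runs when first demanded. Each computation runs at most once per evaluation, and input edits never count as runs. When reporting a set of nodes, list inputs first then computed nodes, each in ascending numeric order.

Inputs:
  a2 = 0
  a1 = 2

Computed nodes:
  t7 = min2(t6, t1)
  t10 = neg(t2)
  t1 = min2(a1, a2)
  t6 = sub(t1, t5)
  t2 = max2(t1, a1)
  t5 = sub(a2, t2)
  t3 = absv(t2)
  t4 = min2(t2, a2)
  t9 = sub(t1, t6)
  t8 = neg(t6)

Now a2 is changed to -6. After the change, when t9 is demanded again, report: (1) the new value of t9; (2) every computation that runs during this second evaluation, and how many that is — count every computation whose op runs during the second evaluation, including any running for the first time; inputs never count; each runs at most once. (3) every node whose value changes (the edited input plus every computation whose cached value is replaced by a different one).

Demanding t9 again yields -8.
5 computations run: t1, t2, t5, t6, t9.
The nodes whose values change: a2, t1, t5, t9.

First demand of the output computes:
  t1 = min2(2, 0) = 0
  t2 = max2(0, 2) = 2
  t5 = sub(0, 2) = -2
  t6 = sub(0, -2) = 2
  t9 = sub(0, 2) = -2

After the edit, cleaning proceeds:
  t1: a read changed (a2 0->-6) — executes, giving -6.
  t2: a read changed (t1 0->-6) — executes, giving 2 — identical to its old value.
  t5: a read changed (a2 0->-6) — executes, giving -8.
  t6: a read changed (t1 0->-6; t5 -2->-8) — executes, giving 2 — identical to its old value.
  t9: a read changed (t1 0->-6) — executes, giving -8.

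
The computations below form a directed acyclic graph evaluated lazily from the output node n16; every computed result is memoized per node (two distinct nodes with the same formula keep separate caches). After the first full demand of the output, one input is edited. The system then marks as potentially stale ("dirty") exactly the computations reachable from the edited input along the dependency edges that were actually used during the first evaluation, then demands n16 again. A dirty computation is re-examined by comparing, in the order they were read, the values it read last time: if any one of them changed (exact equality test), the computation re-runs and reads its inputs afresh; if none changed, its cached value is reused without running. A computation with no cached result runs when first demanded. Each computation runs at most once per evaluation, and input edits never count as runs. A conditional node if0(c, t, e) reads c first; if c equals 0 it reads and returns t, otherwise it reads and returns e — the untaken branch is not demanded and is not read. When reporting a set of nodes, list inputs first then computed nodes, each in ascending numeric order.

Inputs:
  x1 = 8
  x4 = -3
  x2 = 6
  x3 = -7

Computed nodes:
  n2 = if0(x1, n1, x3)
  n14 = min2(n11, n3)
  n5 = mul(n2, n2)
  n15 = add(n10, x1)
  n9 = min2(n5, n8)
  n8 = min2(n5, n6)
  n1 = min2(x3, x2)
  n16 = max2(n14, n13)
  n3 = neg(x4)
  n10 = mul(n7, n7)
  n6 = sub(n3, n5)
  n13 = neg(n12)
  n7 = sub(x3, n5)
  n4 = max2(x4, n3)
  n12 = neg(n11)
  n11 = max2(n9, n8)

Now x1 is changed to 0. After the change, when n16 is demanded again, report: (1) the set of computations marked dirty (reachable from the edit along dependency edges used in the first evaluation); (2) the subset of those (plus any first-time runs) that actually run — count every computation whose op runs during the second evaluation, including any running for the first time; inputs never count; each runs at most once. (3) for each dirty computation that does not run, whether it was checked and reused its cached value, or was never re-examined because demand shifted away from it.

The edit dirties: n2, n5, n6, n8, n9, n11, n12, n13, n14, n16.
2 computations run: n1, n2.
Cache hits after checking: n5, n6, n8, n9, n11, n12, n13, n14, n16.
Note the branch switch — n1 had no cache and runs now for the first time.

First demand of the output computes:
  n2 = if0(x1=8 -> else branch x3) = -7
  n3 = neg(-3) = 3
  n5 = mul(-7, -7) = 49
  n6 = sub(3, 49) = -46
  n8 = min2(49, -46) = -46
  n9 = min2(49, -46) = -46
  n11 = max2(-46, -46) = -46
  n12 = neg(-46) = 46
  n13 = neg(46) = -46
  n14 = min2(-46, 3) = -46
  n16 = max2(-46, -46) = -46

After the edit, cleaning proceeds:
  n1: had never run; runs now, result -7.
  n2: a read changed (x1 8->0) — executes, giving -7 — identical to its old value.
  n5: dirty, but its reads are unchanged (n2 unchanged, n2 unchanged); cached 49 stands.
  n6: dirty, but its reads are unchanged (n3 unchanged, n5 unchanged); cached -46 stands.
  n8: dirty, but its reads are unchanged (n5 unchanged, n6 unchanged); cached -46 stands.
  n9: dirty, but its reads are unchanged (n5 unchanged, n8 unchanged); cached -46 stands.
  n11: dirty, but its reads are unchanged (n9 unchanged, n8 unchanged); cached -46 stands.
  n12: dirty, but its reads are unchanged (n11 unchanged); cached 46 stands.
  n13: dirty, but its reads are unchanged (n12 unchanged); cached -46 stands.
  n14: dirty, but its reads are unchanged (n11 unchanged, n3 unchanged); cached -46 stands.
  n16: dirty, but its reads are unchanged (n14 unchanged, n13 unchanged); cached -46 stands.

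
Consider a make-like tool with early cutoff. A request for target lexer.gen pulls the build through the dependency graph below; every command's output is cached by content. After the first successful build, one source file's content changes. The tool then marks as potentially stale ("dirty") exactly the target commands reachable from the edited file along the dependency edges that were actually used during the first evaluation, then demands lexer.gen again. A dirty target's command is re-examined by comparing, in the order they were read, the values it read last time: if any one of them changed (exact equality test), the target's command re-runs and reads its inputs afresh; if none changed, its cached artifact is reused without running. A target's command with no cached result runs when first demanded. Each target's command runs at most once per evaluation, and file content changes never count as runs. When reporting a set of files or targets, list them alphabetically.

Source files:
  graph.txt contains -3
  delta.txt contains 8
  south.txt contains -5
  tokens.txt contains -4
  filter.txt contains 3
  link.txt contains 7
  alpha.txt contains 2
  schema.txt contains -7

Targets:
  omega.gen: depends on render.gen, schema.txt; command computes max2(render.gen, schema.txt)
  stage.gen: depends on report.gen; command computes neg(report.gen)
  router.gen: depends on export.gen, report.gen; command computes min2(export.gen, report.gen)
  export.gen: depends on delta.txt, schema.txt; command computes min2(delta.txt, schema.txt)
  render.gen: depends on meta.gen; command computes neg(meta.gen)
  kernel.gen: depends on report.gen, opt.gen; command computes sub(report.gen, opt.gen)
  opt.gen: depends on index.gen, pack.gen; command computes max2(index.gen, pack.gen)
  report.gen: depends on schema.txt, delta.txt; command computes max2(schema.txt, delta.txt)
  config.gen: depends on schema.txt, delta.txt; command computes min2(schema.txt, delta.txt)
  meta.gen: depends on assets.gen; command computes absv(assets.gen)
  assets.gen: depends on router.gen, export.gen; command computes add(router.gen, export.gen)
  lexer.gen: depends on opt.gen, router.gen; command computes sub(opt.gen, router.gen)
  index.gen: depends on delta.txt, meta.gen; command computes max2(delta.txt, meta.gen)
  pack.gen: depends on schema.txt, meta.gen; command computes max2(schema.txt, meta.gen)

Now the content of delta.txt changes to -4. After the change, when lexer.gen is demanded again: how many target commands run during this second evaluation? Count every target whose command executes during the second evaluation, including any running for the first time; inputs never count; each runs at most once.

4 target commands run: export.gen, index.gen, report.gen, router.gen.
Note where the cutoff bites: assets.gen is checked, finds nothing changed, and keeps its cache.

First demand of the output computes:
  export.gen = min2(8, -7) = -7
  report.gen = max2(-7, 8) = 8
  router.gen = min2(-7, 8) = -7
  assets.gen = add(-7, -7) = -14
  meta.gen = absv(-14) = 14
  index.gen = max2(8, 14) = 14
  pack.gen = max2(-7, 14) = 14
  opt.gen = max2(14, 14) = 14
  lexer.gen = sub(14, -7) = 21

After the edit, cleaning proceeds:
  export.gen: a read changed (delta.txt 8->-4) — executes, giving -7 — identical to its old value.
  report.gen: a read changed (delta.txt 8->-4) — executes, giving -4.
  router.gen: a read changed (report.gen 8->-4) — executes, giving -7 — identical to its old value.
  assets.gen: dirty, but its reads are unchanged (router.gen unchanged, export.gen unchanged); cached -14 stands.
  meta.gen: dirty, but its reads are unchanged (assets.gen unchanged); cached 14 stands.
  index.gen: a read changed (delta.txt 8->-4) — executes, giving 14 — identical to its old value.
  pack.gen: dirty, but its reads are unchanged (schema.txt unchanged, meta.gen unchanged); cached 14 stands.
  opt.gen: dirty, but its reads are unchanged (index.gen unchanged, pack.gen unchanged); cached 14 stands.
  lexer.gen: dirty, but its reads are unchanged (opt.gen unchanged, router.gen unchanged); cached 21 stands.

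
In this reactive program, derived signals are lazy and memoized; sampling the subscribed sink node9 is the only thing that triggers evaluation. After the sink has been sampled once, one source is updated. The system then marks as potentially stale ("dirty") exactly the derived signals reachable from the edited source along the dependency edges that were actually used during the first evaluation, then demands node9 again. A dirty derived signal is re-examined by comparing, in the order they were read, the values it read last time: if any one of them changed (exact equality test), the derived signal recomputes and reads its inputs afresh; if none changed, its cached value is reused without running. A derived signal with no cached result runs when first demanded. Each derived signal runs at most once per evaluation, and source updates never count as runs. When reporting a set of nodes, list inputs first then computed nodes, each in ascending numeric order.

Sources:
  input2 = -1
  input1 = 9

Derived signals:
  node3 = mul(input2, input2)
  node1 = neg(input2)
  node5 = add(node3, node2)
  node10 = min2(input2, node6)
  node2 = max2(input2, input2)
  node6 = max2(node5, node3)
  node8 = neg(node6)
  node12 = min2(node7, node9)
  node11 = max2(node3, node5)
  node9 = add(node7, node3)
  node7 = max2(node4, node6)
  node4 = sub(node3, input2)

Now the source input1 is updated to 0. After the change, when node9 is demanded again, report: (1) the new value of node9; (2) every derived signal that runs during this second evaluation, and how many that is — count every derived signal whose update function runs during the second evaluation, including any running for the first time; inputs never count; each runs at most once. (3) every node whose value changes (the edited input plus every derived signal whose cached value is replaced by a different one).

Demanding node9 again yields 3.
0 derived signals run: none.
The nodes whose values change: input1.
Note the shortcut — nothing in the graph depends on input1 at all, so no recomputation happens.

First demand of the output computes:
  node2 = max2(-1, -1) = -1
  node3 = mul(-1, -1) = 1
  node4 = sub(1, -1) = 2
  node5 = add(1, -1) = 0
  node6 = max2(0, 1) = 1
  node7 = max2(2, 1) = 2
  node9 = add(2, 1) = 3

After the edit, cleaning proceeds:
  no node depends on input1 at all; the second demand re-runs nothing.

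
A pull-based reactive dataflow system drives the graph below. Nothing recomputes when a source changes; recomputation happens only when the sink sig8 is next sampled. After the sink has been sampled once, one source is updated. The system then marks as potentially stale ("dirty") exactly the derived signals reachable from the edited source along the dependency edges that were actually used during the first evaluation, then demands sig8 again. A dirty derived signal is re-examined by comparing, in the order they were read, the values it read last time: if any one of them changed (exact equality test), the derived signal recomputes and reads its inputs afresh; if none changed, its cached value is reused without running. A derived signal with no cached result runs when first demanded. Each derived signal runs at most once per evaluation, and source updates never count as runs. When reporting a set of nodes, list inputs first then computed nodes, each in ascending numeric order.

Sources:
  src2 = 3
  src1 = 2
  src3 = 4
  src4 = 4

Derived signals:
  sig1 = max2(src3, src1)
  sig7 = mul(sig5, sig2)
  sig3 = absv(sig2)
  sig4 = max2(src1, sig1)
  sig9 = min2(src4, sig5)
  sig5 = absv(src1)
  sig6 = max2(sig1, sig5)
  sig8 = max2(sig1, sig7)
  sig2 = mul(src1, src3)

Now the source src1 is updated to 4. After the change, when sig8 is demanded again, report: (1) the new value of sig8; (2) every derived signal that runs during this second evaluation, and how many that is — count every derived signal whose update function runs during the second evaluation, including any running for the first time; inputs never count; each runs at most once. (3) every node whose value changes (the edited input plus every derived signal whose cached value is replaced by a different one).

First evaluation (everything demanded from the output):
  sig1 = max2(4, 2) = 4
  sig2 = mul(2, 4) = 8
  sig5 = absv(2) = 2
  sig7 = mul(2, 8) = 16
  sig8 = max2(4, 16) = 16

Propagation after the edit:
  sig1: runs — src1 2->4; result 4 (same value as before).
  sig2: runs — src1 2->4; result 16.
  sig5: runs — src1 2->4; result 4.
  sig7: runs — sig5 2->4; sig2 8->16; result 64.
  sig8: runs — sig7 16->64; result 64.

New value of sig8: 64.
Derived signals that run: sig1, sig2, sig5, sig7, sig8 — 5 in total.
Values that change: src1, sig2, sig5, sig7, sig8.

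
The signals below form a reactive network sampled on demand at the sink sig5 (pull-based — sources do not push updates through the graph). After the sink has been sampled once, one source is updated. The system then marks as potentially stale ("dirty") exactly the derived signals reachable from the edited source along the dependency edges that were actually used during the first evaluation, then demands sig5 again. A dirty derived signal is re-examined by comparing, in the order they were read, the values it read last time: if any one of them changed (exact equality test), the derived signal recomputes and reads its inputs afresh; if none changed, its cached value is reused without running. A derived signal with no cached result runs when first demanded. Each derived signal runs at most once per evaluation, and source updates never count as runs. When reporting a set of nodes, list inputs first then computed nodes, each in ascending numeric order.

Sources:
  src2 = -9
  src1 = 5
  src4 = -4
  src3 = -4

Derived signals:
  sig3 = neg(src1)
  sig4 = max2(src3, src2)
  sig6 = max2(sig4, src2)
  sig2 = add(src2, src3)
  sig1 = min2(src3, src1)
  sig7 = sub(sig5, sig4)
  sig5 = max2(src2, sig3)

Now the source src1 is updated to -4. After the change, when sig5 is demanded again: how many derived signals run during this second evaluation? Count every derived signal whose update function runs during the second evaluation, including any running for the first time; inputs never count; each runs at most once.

Run set: sig3, sig5 (2 run).

Initial pass — values computed on the first demand:
  sig3 = neg(5) = -5
  sig5 = max2(-9, -5) = -5

Second demand — change propagation:
  sig3: re-runs because src1 5->-4; new result 4.
  sig5: re-runs because sig3 -5->4; new result 4.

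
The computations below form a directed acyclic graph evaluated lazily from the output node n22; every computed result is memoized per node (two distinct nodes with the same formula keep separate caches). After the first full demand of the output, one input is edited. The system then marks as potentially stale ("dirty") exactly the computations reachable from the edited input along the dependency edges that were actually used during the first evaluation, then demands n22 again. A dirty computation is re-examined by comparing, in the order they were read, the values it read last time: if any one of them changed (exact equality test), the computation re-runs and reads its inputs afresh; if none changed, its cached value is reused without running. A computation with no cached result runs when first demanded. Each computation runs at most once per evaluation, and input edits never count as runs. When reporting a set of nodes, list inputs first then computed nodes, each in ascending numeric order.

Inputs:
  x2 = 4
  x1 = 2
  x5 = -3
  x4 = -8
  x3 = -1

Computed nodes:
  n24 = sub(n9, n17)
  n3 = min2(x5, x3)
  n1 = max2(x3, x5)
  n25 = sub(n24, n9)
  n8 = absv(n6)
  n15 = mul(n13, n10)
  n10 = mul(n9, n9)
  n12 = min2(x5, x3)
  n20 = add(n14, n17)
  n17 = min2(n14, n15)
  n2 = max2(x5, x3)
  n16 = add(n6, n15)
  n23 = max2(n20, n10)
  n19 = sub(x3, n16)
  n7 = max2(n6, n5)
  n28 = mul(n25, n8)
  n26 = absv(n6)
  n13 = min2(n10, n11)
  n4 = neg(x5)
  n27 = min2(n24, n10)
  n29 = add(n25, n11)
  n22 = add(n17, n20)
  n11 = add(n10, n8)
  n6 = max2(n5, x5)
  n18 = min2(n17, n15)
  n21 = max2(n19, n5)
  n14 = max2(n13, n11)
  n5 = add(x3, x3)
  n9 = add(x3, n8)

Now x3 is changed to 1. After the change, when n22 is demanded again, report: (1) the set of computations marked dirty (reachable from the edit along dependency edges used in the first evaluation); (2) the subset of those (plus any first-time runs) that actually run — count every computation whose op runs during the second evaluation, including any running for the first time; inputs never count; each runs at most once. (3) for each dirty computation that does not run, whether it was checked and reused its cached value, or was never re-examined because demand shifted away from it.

First demand of the output computes:
  n5 = add(-1, -1) = -2
  n6 = max2(-2, -3) = -2
  n8 = absv(-2) = 2
  n9 = add(-1, 2) = 1
  n10 = mul(1, 1) = 1
  n11 = add(1, 2) = 3
  n13 = min2(1, 3) = 1
  n14 = max2(1, 3) = 3
  n15 = mul(1, 1) = 1
  n17 = min2(3, 1) = 1
  n20 = add(3, 1) = 4
  n22 = add(1, 4) = 5

After the edit, cleaning proceeds:
  n5: a read changed (x3 -1->1; x3 -1->1) — executes, giving 2.
  n6: a read changed (n5 -2->2) — executes, giving 2.
  n8: a read changed (n6 -2->2) — executes, giving 2 — identical to its old value.
  n9: a read changed (x3 -1->1) — executes, giving 3.
  n10: a read changed (n9 1->3; n9 1->3) — executes, giving 9.
  n11: a read changed (n10 1->9) — executes, giving 11.
  n13: a read changed (n10 1->9; n11 3->11) — executes, giving 9.
  n14: a read changed (n13 1->9; n11 3->11) — executes, giving 11.
  n15: a read changed (n13 1->9; n10 1->9) — executes, giving 81.
  n17: a read changed (n14 3->11; n15 1->81) — executes, giving 11.
  n20: a read changed (n14 3->11; n17 1->11) — executes, giving 22.
  n22: a read changed (n17 1->11; n20 4->22) — executes, giving 33.

The edit dirties: n5, n6, n8, n9, n10, n11, n13, n14, n15, n17, n20, n22.
12 computations run: n5, n6, n8, n9, n10, n11, n13, n14, n15, n17, n20, n22.
No dirty computation escaped a run.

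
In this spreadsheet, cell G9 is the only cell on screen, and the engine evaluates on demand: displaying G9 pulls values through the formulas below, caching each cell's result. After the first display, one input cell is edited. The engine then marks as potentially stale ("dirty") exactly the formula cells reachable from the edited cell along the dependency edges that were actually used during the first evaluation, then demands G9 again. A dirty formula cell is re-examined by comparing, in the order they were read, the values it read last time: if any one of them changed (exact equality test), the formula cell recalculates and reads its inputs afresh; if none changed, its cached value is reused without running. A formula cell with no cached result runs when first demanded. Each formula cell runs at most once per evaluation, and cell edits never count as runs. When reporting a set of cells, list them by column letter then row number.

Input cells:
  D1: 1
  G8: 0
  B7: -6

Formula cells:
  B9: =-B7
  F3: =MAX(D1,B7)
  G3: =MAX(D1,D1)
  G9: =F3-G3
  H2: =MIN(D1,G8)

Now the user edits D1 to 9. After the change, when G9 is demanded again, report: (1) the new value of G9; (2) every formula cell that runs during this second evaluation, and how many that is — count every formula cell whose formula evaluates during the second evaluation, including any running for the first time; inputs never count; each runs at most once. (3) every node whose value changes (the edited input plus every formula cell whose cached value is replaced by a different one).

G9 now evaluates to 0.
Run set: F3, G3, G9 (3 run).
Changed values: D1, F3, G3.

Initial pass — values computed on the first demand:
  F3 = MAX(1, -6) = 1
  G3 = MAX(1, 1) = 1
  G9 = 1 - 1 = 0

Second demand — change propagation:
  F3: re-runs because D1 1->9; new result 9.
  G3: re-runs because D1 1->9; D1 1->9; new result 9.
  G9: re-runs because F3 1->9; G3 1->9; new result 0 (unchanged).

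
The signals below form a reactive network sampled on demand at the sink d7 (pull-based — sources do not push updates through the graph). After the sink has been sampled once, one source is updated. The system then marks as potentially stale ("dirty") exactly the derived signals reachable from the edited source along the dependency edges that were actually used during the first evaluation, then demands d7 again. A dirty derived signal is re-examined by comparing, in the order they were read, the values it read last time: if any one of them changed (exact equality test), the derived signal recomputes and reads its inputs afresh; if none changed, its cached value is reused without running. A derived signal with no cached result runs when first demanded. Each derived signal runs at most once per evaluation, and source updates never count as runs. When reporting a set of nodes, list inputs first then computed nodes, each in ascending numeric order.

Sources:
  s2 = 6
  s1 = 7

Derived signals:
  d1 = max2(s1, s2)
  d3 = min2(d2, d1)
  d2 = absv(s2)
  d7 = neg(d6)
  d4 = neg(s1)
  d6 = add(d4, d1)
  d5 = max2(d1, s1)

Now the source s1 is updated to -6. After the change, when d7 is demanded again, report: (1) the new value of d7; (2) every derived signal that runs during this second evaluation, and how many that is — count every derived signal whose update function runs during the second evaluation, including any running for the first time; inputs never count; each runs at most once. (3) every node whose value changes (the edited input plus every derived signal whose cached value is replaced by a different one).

d7 now evaluates to -12.
Run set: d1, d4, d6, d7 (4 run).
Changed values: s1, d1, d4, d6, d7.

Initial pass — values computed on the first demand:
  d1 = max2(7, 6) = 7
  d4 = neg(7) = -7
  d6 = add(-7, 7) = 0
  d7 = neg(0) = 0

Second demand — change propagation:
  d1: re-runs because s1 7->-6; new result 6.
  d4: re-runs because s1 7->-6; new result 6.
  d6: re-runs because d4 -7->6; d1 7->6; new result 12.
  d7: re-runs because d6 0->12; new result -12.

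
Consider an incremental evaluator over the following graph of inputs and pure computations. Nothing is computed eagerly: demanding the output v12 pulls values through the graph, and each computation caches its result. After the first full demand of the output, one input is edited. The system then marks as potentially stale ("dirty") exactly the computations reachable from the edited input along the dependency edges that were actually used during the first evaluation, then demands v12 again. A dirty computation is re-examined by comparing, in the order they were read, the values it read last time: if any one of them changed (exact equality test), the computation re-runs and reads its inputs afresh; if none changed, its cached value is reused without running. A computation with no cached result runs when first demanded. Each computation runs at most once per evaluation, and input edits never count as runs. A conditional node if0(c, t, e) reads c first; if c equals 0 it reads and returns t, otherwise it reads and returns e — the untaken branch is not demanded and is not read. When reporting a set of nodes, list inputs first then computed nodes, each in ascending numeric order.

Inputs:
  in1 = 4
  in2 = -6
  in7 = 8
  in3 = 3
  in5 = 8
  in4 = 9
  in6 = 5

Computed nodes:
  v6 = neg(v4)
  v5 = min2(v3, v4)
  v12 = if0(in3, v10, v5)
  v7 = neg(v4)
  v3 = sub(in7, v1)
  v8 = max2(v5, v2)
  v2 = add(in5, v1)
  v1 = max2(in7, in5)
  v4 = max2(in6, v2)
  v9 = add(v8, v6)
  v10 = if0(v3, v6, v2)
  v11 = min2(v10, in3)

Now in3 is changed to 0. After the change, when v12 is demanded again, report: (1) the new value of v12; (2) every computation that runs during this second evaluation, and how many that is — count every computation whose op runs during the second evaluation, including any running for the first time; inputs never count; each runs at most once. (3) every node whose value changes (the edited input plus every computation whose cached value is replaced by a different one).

Initial pass — values computed on the first demand:
  v1 = max2(8, 8) = 8
  v2 = add(8, 8) = 16
  v3 = sub(8, 8) = 0
  v4 = max2(5, 16) = 16
  v5 = min2(0, 16) = 0
  v12 = if0(in3=3 -> else branch v5) = 0

Second demand — change propagation:
  v6: newly demanded (no cache) — executes and yields -16.
  v10: newly demanded (no cache) — executes and yields -16.
  v12: re-runs because in3 3->0; new result -16.

The important point: the flipped condition pulls in fresh nodes; v6, v10 run for the first time.

v12 now evaluates to -16.
Run set: v6, v10, v12 (3 run).
Changed values: in3, v12.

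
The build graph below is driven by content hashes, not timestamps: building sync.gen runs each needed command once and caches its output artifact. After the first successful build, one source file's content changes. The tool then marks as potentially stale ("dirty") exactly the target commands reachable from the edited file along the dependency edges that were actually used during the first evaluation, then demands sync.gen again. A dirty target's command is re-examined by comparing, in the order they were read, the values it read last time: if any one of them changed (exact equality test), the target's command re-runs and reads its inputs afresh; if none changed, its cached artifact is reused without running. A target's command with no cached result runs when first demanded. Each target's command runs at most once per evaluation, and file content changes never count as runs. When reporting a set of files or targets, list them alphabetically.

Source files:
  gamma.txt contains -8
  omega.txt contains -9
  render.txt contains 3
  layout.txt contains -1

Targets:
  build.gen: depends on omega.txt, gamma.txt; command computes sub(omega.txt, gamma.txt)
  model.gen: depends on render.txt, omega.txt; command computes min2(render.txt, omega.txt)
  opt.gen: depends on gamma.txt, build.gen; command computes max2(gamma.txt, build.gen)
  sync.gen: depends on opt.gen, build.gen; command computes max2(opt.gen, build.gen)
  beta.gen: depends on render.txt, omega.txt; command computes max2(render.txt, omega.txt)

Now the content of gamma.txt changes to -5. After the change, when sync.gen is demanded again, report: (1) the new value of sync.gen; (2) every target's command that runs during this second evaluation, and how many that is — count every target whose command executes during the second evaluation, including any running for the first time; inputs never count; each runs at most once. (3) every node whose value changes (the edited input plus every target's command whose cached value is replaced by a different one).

Initial pass — values computed on the first demand:
  build.gen = sub(-9, -8) = -1
  opt.gen = max2(-8, -1) = -1
  sync.gen = max2(-1, -1) = -1

Second demand — change propagation:
  build.gen: re-runs because gamma.txt -8->-5; new result -4.
  opt.gen: re-runs because gamma.txt -8->-5; build.gen -1->-4; new result -4.
  sync.gen: re-runs because opt.gen -1->-4; build.gen -1->-4; new result -4.

sync.gen now evaluates to -4.
Run set: build.gen, opt.gen, sync.gen (3 run).
Changed values: build.gen, gamma.txt, opt.gen, sync.gen.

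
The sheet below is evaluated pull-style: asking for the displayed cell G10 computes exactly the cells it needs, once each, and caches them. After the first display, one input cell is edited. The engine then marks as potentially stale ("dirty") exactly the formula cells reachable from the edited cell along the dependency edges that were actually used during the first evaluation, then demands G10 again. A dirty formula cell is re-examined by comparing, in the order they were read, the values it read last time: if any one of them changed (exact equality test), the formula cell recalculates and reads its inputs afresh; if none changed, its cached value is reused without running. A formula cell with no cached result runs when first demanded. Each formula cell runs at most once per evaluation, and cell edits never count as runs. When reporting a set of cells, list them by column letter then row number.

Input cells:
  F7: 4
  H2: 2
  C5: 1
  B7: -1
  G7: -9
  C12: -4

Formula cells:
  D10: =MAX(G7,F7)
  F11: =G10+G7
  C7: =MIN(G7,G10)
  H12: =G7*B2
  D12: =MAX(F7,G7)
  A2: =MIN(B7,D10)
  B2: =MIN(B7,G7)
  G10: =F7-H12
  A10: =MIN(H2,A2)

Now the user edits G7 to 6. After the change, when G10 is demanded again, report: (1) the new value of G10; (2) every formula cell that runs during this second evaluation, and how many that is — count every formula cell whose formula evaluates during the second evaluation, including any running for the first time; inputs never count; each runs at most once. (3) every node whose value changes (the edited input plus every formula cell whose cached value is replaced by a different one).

First demand of the output computes:
  B2 = MIN(-1, -9) = -9
  H12 = -9 * -9 = 81
  G10 = 4 - 81 = -77

After the edit, cleaning proceeds:
  B2: a read changed (G7 -9->6) — executes, giving -1.
  H12: a read changed (G7 -9->6; B2 -9->-1) — executes, giving -6.
  G10: a read changed (H12 81->-6) — executes, giving 10.

Demanding G10 again yields 10.
3 formula cells run: B2, G10, H12.
The nodes whose values change: B2, G7, G10, H12.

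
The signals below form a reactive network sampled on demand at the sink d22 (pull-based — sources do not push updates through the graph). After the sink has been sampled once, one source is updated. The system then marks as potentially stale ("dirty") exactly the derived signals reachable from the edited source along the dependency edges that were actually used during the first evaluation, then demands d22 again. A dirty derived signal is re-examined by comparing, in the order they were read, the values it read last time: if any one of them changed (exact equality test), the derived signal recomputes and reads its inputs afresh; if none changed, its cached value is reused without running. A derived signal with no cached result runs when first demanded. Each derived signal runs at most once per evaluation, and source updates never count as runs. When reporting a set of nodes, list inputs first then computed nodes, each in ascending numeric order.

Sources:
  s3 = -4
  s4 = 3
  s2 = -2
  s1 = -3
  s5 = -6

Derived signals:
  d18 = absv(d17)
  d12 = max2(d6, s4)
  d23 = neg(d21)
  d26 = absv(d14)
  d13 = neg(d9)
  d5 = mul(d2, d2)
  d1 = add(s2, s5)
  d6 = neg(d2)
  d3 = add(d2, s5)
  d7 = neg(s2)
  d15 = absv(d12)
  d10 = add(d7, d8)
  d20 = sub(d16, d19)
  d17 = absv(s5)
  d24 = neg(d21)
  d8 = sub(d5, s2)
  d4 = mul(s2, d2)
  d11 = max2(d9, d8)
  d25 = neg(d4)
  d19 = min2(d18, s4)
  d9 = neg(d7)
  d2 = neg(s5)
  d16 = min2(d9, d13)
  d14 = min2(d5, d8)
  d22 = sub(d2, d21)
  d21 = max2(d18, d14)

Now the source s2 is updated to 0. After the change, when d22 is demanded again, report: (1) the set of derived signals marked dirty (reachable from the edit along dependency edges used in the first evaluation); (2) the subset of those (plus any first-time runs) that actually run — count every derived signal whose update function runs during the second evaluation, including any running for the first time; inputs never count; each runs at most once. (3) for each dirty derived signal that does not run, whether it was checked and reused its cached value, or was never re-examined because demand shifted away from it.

Initial pass — values computed on the first demand:
  d2 = neg(-6) = 6
  d5 = mul(6, 6) = 36
  d8 = sub(36, -2) = 38
  d14 = min2(36, 38) = 36
  d17 = absv(-6) = 6
  d18 = absv(6) = 6
  d21 = max2(6, 36) = 36
  d22 = sub(6, 36) = -30

Second demand — change propagation:
  d8: re-runs because s2 -2->0; new result 36.
  d14: re-runs because d8 38->36; new result 36 (unchanged).
  d21: re-examined; everything it read last time is the same (d18 unchanged, d14 unchanged) — cache 36 kept, no run.
  d22: re-examined; everything it read last time is the same (d2 unchanged, d21 unchanged) — cache -30 kept, no run.

The important point: d14 recomputes to an identical value, and the output ends up unchanged.

Dirty set: d8, d14, d21, d22.
Run set: d8, d14 (2 run).
Re-examined without running (cache reused): d21, d22.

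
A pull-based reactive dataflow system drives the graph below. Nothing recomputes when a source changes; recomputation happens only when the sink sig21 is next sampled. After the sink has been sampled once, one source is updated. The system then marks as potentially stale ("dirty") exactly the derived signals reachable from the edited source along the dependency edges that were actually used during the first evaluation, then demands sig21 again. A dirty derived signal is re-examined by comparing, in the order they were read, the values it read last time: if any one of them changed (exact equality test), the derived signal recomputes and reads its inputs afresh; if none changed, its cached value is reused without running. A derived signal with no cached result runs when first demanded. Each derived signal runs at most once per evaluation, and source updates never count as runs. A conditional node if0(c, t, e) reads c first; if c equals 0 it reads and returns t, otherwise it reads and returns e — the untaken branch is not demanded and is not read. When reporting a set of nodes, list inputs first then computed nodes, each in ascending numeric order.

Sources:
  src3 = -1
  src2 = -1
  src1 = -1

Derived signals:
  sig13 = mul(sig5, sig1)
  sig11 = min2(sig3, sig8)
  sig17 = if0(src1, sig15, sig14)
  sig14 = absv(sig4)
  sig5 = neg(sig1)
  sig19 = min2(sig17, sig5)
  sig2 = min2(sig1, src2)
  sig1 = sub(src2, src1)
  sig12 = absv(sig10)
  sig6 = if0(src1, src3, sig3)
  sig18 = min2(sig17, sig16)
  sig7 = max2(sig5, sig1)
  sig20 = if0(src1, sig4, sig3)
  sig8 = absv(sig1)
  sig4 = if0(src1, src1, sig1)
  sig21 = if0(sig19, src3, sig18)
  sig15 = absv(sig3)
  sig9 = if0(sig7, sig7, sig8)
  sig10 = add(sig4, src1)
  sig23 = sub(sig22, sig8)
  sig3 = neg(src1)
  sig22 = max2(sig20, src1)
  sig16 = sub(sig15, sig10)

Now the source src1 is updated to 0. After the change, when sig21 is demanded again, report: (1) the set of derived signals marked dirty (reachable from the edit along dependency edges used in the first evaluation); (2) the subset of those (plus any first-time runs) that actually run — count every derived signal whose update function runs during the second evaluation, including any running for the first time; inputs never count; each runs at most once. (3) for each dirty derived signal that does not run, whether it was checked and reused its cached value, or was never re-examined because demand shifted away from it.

First evaluation (everything demanded from the output):
  sig1 = sub(-1, -1) = 0
  sig4 = if0(src1=-1 -> else branch sig1) = 0
  sig5 = neg(0) = 0
  sig14 = absv(0) = 0
  sig17 = if0(src1=-1 -> else branch sig14) = 0
  sig19 = min2(0, 0) = 0
  sig21 = if0(sig19=0 -> then branch src3) = -1

Propagation after the edit:
  sig1: runs — src1 -1->0; result -1.
  sig3: demanded for the first time — runs, produces 0.
  sig4: marked dirty but never re-examined — demand shifted away from it.
  sig5: runs — sig1 0->-1; result 1.
  sig14: marked dirty but never re-examined — demand shifted away from it.
  sig15: demanded for the first time — runs, produces 0.
  sig17: runs — src1 -1->0; result 0 (same value as before).
  sig19: runs — sig5 0->1; result 0 (same value as before).
  sig21: checked — values it read are unchanged (sig19 unchanged, src3 unchanged); reused cached -1 without running.

Key observation: a condition flipped, so demand moved to the other branch — sig4, sig14 are never re-examined.

Marked dirty: sig1, sig4, sig5, sig14, sig17, sig19, sig21.
Derived signals that run: sig1, sig3, sig5, sig15, sig17, sig19 — 6 in total.
Checked but reused from cache: sig21.
Never re-examined (demand shifted away): sig4, sig14.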